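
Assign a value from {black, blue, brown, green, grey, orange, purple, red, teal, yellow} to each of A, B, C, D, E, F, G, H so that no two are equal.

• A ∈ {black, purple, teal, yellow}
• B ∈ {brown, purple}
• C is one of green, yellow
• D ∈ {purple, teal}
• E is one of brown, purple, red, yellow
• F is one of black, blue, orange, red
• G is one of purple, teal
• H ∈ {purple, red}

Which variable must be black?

A

The 2 variables D and G are confined to {purple, teal}, which locks those values in; drop them from A, B, E, H.
B's domain is down to {brown}, so B = brown. Remove brown from E.
H has just one choice, so H = red. So E, F can't be red.
E must be yellow (only option left). So A, C can't be yellow.
So black goes to A.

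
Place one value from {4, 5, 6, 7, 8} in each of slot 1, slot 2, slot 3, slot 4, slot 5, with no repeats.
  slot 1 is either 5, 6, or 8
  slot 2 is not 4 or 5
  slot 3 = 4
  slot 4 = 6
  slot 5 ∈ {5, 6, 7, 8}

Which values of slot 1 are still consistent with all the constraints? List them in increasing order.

5, 8

slot 3 must be 4 (only option left).
slot 4's domain is down to {6}, so slot 4 = 6. Remove 6 from slot 1, slot 2, slot 5.
No further eliminations apply; slot 1 can still be any of 5, 8.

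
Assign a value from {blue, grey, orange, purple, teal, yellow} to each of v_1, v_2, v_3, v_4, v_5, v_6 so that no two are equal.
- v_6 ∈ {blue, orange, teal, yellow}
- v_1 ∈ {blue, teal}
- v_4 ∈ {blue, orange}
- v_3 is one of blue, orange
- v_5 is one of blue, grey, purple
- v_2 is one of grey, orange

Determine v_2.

grey

The 6 variables draw from only 6 values {blue, grey, orange, purple, teal, yellow}, so each is used; only v_5 can be purple, hence v_5 = purple.
The 5 still-open variables draw from only 5 values {blue, grey, orange, teal, yellow}, so each is used; only v_2 can be grey, hence v_2 = grey.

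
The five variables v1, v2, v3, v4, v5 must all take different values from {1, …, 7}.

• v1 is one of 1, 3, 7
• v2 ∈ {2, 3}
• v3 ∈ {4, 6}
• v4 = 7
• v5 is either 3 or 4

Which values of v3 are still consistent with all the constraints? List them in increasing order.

4, 6

v4 must be 7 (only option left). So v1 can't be 7.
No further eliminations apply; v3 can still be any of 4, 6.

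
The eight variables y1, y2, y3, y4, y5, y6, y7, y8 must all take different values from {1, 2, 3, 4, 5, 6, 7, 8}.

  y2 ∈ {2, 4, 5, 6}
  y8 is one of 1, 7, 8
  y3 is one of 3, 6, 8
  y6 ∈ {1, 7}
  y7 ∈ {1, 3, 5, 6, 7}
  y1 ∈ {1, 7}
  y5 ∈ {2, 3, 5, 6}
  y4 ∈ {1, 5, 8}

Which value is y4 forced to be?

Among the 8 variables, 4 fits only y2 (and all 8 values in {1, 2, 3, 4, 5, 6, 7, 8} must be used), so y2 = 4.
The 7 still-open variables draw from only 7 values {1, 2, 3, 5, 6, 7, 8}, so each is used; only y5 can be 2, hence y5 = 2.
y1 and y6 between them cover only {1, 7} — a naked pair. Remove those values from y4, y7, y8.
y8's domain is down to {8}, so y8 = 8. Remove 8 from y3, y4.
So y4 = 5.

5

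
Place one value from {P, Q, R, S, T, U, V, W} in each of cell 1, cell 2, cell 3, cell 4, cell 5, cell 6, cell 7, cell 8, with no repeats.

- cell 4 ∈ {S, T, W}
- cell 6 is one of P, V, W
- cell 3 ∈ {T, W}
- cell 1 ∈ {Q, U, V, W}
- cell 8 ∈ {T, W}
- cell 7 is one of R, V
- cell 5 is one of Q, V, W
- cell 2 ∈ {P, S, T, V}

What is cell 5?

Among the 8 variables, R fits only cell 7 (and all 8 values in {P, Q, R, S, T, U, V, W} must be used), so cell 7 = R.
The 7 still-open variables together cover exactly {P, Q, S, T, U, V, W} — 7 values for 7 variables — and U appears only in cell 1's list, so cell 1 = U.
The 6 still-open variables draw from only 6 values {P, Q, S, T, V, W}, so each is used; only cell 5 can be Q, hence cell 5 = Q.

Q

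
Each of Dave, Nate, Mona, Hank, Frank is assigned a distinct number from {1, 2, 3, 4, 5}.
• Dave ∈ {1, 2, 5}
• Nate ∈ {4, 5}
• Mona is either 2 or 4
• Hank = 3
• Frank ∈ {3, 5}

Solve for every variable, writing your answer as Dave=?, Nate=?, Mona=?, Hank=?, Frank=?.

Hank must be 3 (only option left). So Frank can't be 3.
Frank's domain is down to {5}, so Frank = 5. Strike 5 from Dave, Nate.
Nate must be 4 (only option left). Eliminate 4 elsewhere: Mona.
Mona's domain is down to {2}, so Mona = 2. Remove 2 from Dave.
That leaves Dave = 1.

Dave=1, Nate=4, Mona=2, Hank=3, Frank=5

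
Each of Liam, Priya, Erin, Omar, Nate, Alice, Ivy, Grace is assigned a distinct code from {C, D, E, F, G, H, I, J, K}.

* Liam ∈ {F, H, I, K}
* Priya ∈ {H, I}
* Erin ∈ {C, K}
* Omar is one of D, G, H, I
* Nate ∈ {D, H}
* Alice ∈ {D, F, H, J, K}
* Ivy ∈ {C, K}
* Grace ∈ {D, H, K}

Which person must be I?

Among the 8 variables, G fits only Omar (and all 8 values in {C, D, F, G, H, I, J, K} must be used), so Omar = G.
The 7 still-open variables together cover exactly {C, D, F, H, I, J, K} — 7 values for 7 variables — and J appears only in Alice's list, so Alice = J.
The 6 still-open variables together cover exactly {C, D, F, H, I, K} — 6 values for 6 variables — and F appears only in Liam's list, so Liam = F.
The 5 still-open variables together cover exactly {C, D, H, I, K} — 5 values for 5 variables — and I appears only in Priya's list, so Priya = I.

Priya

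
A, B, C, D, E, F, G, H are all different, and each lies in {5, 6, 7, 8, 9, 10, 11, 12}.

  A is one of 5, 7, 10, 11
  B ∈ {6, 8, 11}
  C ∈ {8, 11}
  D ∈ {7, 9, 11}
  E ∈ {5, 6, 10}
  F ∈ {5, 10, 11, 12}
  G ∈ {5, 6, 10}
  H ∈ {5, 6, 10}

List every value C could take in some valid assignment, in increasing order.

The 8 variables together cover exactly {5, 6, 7, 8, 9, 10, 11, 12} — 8 values for 8 variables — and 9 appears only in D's list, so D = 9.
Among the 7 still-open variables, 7 fits only A (and all 7 values in {5, 6, 7, 8, 10, 11, 12} must be used), so A = 7.
The 6 still-open variables together cover exactly {5, 6, 8, 10, 11, 12} — 6 values for 6 variables — and 12 appears only in F's list, so F = 12.
E, G, H share exactly the 3 values {5, 6, 10}; by pigeonhole those values go to them, so strike 5, 6, 10 from B.
No further eliminations apply; C can still be any of 8, 11.

8, 11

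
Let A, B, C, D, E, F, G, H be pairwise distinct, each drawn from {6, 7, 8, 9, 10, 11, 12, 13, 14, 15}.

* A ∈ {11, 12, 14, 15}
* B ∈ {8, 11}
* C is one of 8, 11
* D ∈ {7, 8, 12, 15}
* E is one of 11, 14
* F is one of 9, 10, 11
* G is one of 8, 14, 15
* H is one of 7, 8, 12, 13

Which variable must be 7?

D

The 2 variables B and C are confined to {8, 11}, which locks those values in; drop them from A, D, E, F, G, H.
E has just one choice, so E = 14. Strike 14 from A, G.
G must be 15 (only option left). So A, D can't be 15.
A's domain is down to {12}, so A = 12. Eliminate 12 elsewhere: D, H.
So 7 goes to D.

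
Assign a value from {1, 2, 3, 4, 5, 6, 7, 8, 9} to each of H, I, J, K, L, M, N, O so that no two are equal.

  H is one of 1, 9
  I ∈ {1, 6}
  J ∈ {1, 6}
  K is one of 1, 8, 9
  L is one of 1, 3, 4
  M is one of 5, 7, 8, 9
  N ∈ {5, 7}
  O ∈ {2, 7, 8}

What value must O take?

2

I and J share exactly the 2 values {1, 6}; by pigeonhole those values go to them, so strike 1, 6 from H, K, L.
H has just one choice, so H = 9. Eliminate 9 elsewhere: K, M.
K must be 8 (only option left). Remove 8 from M, O.
M and N share exactly the 2 values {5, 7}; by pigeonhole those values go to them, so strike 5, 7 from O.
So O = 2.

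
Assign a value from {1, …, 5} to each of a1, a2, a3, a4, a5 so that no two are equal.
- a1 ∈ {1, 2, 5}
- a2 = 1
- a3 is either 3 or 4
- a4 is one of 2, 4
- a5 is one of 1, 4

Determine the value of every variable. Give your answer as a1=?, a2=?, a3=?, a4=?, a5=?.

a2 must be 1 (only option left). So a1, a5 can't be 1.
a5's domain is down to {4}, so a5 = 4. Remove 4 from a3, a4.
a3 has just one choice, so a3 = 3.
a4's domain is down to {2}, so a4 = 2. Eliminate 2 elsewhere: a1.
a1 has just one choice, so a1 = 5.

a1=5, a2=1, a3=3, a4=2, a5=4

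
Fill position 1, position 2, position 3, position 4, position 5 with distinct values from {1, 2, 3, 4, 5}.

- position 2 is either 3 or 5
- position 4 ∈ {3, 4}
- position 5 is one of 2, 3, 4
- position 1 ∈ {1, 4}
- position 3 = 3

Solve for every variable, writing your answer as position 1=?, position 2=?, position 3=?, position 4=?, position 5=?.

position 1=1, position 2=5, position 3=3, position 4=4, position 5=2

position 3 must be 3 (only option left). Remove 3 from position 2, position 4, position 5.
position 4 has just one choice, so position 4 = 4. Remove 4 from position 1, position 5.
position 5's domain is down to {2}, so position 5 = 2.
position 1 must be 1 (only option left).
position 2 has just one choice, so position 2 = 5.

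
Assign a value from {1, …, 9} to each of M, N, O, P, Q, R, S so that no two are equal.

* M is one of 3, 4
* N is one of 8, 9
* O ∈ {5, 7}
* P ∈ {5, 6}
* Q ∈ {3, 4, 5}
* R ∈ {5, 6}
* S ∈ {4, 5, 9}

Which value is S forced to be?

The 7 variables draw from only 7 values {3, 4, 5, 6, 7, 8, 9}, so each is used; only O can be 7, hence O = 7.
The 6 still-open variables together cover exactly {3, 4, 5, 6, 8, 9} — 6 values for 6 variables — and 8 appears only in N's list, so N = 8.
The 5 still-open variables together cover exactly {3, 4, 5, 6, 9} — 5 values for 5 variables — and 9 appears only in S's list, so S = 9.

9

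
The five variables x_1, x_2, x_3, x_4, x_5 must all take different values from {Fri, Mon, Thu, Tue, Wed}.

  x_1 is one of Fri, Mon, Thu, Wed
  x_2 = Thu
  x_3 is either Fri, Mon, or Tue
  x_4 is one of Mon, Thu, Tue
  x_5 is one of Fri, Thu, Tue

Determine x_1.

Wed

x_2 has just one choice, so x_2 = Thu. Eliminate Thu elsewhere: x_1, x_4, x_5.
The 4 still-open variables draw from only 4 values {Fri, Mon, Tue, Wed}, so each is used; only x_1 can be Wed, hence x_1 = Wed.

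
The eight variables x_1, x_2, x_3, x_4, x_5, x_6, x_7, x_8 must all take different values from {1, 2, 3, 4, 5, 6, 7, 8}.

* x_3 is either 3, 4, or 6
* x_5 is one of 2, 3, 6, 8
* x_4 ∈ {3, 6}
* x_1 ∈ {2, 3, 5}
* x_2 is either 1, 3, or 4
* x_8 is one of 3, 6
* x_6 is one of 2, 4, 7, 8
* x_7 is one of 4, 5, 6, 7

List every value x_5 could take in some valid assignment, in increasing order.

2, 8

Among the 8 variables, 1 fits only x_2 (and all 8 values in {1, 2, 3, 4, 5, 6, 7, 8} must be used), so x_2 = 1.
x_4 and x_8 share exactly the 2 values {3, 6}; by pigeonhole those values go to them, so strike 3, 6 from x_1, x_3, x_5, x_7.
x_3 has just one choice, so x_3 = 4. Strike 4 from x_6, x_7.
No further eliminations apply; x_5 can still be any of 2, 8.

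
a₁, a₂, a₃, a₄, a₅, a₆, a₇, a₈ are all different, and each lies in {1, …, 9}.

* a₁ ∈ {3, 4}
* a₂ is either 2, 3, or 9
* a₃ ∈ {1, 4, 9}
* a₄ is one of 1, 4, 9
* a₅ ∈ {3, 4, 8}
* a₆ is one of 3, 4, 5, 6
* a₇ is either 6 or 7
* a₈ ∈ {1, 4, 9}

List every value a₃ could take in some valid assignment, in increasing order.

1, 4, 9

a₃, a₄, a₈ between them cover only {1, 4, 9} — a naked triple. Remove those values from a₁, a₂, a₅, a₆.
a₁ has just one choice, so a₁ = 3. Eliminate 3 elsewhere: a₂, a₅, a₆.
a₂ must be 2 (only option left).
a₅ must be 8 (only option left).
No further eliminations apply; a₃ can still be any of 1, 4, 9.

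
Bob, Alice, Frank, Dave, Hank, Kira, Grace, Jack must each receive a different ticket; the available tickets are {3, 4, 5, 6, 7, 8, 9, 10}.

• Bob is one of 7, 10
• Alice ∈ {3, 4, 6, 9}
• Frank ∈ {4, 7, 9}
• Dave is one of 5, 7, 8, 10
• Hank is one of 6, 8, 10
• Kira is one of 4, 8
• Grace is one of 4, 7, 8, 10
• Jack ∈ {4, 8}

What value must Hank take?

6

The 8 variables draw from only 8 values {3, 4, 5, 6, 7, 8, 9, 10}, so each is used; only Alice can be 3, hence Alice = 3.
The 7 still-open variables draw from only 7 values {4, 5, 6, 7, 8, 9, 10}, so each is used; only Dave can be 5, hence Dave = 5.
The 6 still-open variables together cover exactly {4, 6, 7, 8, 9, 10} — 6 values for 6 variables — and 6 appears only in Hank's list, so Hank = 6.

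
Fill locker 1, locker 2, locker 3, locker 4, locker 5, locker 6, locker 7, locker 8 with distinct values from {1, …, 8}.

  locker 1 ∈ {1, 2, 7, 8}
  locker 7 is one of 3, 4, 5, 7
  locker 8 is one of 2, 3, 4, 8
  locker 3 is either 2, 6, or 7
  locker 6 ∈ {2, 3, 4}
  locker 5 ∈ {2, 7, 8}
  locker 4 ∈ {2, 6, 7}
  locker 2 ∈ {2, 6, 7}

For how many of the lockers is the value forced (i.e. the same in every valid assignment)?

The 8 variables draw from only 8 values {1, 2, 3, 4, 5, 6, 7, 8}, so each is used; only locker 1 can be 1, hence locker 1 = 1.
Among the 7 still-open variables, 5 fits only locker 7 (and all 7 values in {2, 3, 4, 5, 6, 7, 8} must be used), so locker 7 = 5.
locker 2, locker 3, locker 4 between them cover only {2, 6, 7} — a naked triple. Remove those values from locker 5, locker 6, locker 8.
locker 5 has just one choice, so locker 5 = 8. So locker 8 can't be 8.
Determined: locker 1=1, locker 5=8, locker 7=5. The other lockers each still have more than one consistent value. That makes 3.

3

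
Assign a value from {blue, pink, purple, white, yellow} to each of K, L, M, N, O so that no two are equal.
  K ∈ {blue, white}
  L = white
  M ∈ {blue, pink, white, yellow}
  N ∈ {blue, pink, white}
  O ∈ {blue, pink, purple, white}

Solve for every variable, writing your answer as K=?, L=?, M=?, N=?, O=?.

L must be white (only option left). Remove white from K, M, N, O.
That leaves K = blue. Eliminate blue elsewhere: M, N, O.
N has just one choice, so N = pink. Remove pink from M, O.
O's domain is down to {purple}, so O = purple.
That leaves M = yellow.

K=blue, L=white, M=yellow, N=pink, O=purple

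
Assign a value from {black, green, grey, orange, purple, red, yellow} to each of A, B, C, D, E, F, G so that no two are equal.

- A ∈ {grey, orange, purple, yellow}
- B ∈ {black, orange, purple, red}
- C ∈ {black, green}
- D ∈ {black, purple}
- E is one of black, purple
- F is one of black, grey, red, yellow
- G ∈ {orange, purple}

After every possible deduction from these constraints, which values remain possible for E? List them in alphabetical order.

The 7 variables together cover exactly {black, green, grey, orange, purple, red, yellow} — 7 values for 7 variables — and green appears only in C's list, so C = green.
The 2 variables D and E are confined to {black, purple}, which locks those values in; drop them from A, B, F, G.
G has just one choice, so G = orange. Eliminate orange elsewhere: A, B.
B's domain is down to {red}, so B = red. Remove red from F.
No further eliminations apply; E can still be any of black, purple.

black, purple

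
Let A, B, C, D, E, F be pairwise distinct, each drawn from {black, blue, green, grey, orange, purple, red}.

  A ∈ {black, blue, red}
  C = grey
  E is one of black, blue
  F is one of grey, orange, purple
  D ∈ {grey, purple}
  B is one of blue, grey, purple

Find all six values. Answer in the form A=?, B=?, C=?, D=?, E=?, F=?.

C must be grey (only option left). Eliminate grey elsewhere: B, D, F.
D has just one choice, so D = purple. So B, F can't be purple.
F must be orange (only option left).
B has just one choice, so B = blue. Remove blue from A, E.
E must be black (only option left). Strike black from A.
A's domain is down to {red}, so A = red.

A=red, B=blue, C=grey, D=purple, E=black, F=orange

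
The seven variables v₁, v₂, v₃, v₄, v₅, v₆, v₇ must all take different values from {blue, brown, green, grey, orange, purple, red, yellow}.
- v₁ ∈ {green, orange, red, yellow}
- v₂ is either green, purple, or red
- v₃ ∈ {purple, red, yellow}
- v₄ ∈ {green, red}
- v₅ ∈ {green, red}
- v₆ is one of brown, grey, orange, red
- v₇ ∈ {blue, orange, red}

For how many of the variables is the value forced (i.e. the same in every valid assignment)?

4

v₄ and v₅ share exactly the 2 values {green, red}; by pigeonhole those values go to them, so strike green, red from v₁, v₂, v₃, v₆, v₇.
That leaves v₂ = purple. So v₃ can't be purple.
v₃ has just one choice, so v₃ = yellow. So v₁ can't be yellow.
v₁'s domain is down to {orange}, so v₁ = orange. So v₆, v₇ can't be orange.
That leaves v₇ = blue.
Determined: v₁=orange, v₂=purple, v₃=yellow, v₇=blue. The other variables each still have more than one consistent value. That makes 4.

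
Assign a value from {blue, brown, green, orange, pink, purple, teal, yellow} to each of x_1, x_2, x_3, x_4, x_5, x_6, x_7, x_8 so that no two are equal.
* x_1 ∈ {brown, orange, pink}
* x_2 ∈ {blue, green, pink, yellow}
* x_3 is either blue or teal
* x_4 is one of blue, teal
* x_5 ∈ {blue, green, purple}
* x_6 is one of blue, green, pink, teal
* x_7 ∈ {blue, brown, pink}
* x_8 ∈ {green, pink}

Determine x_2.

yellow

The 8 variables draw from only 8 values {blue, brown, green, orange, pink, purple, teal, yellow}, so each is used; only x_1 can be orange, hence x_1 = orange.
The 7 still-open variables together cover exactly {blue, brown, green, pink, purple, teal, yellow} — 7 values for 7 variables — and brown appears only in x_7's list, so x_7 = brown.
The 6 still-open variables together cover exactly {blue, green, pink, purple, teal, yellow} — 6 values for 6 variables — and purple appears only in x_5's list, so x_5 = purple.
The 5 still-open variables draw from only 5 values {blue, green, pink, teal, yellow}, so each is used; only x_2 can be yellow, hence x_2 = yellow.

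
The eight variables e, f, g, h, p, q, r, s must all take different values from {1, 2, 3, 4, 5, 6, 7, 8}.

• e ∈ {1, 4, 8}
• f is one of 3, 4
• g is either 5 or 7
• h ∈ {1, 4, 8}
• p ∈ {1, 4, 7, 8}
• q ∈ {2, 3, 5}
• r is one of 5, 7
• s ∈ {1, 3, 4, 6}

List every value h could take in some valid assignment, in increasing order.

Among the 8 variables, 2 fits only q (and all 8 values in {1, 2, 3, 4, 5, 6, 7, 8} must be used), so q = 2.
The 7 still-open variables draw from only 7 values {1, 3, 4, 5, 6, 7, 8}, so each is used; only s can be 6, hence s = 6.
Among the 6 still-open variables, 3 fits only f (and all 6 values in {1, 3, 4, 5, 7, 8} must be used), so f = 3.
g and r between them cover only {5, 7} — a naked pair. Remove those values from p.
No further eliminations apply; h can still be any of 1, 4, 8.

1, 4, 8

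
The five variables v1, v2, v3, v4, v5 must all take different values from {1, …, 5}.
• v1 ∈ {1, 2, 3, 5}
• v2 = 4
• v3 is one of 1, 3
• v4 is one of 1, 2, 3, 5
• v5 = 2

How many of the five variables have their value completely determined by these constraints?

v2's domain is down to {4}, so v2 = 4.
That leaves v5 = 2. Eliminate 2 elsewhere: v1, v4.
Determined: v2=4, v5=2. The other variables each still have more than one consistent value. That makes 2.

2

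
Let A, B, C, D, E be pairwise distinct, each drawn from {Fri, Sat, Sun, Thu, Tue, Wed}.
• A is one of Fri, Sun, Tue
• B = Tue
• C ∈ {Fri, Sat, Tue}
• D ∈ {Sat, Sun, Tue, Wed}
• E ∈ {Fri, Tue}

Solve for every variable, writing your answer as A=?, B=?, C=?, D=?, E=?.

B must be Tue (only option left). Remove Tue from A, C, D, E.
E's domain is down to {Fri}, so E = Fri. So A, C can't be Fri.
A must be Sun (only option left). Strike Sun from D.
C's domain is down to {Sat}, so C = Sat. Strike Sat from D.
D's domain is down to {Wed}, so D = Wed.

A=Sun, B=Tue, C=Sat, D=Wed, E=Fri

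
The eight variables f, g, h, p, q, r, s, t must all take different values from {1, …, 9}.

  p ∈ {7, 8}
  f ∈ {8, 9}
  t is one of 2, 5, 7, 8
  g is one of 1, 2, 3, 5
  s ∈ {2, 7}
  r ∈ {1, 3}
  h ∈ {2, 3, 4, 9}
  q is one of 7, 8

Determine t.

5

The 8 variables together cover exactly {1, 2, 3, 4, 5, 7, 8, 9} — 8 values for 8 variables — and 4 appears only in h's list, so h = 4.
Among the 7 still-open variables, 9 fits only f (and all 7 values in {1, 2, 3, 5, 7, 8, 9} must be used), so f = 9.
p and q between them cover only {7, 8} — a naked pair. Remove those values from s, t.
That leaves s = 2. Strike 2 from g, t.
So t = 5.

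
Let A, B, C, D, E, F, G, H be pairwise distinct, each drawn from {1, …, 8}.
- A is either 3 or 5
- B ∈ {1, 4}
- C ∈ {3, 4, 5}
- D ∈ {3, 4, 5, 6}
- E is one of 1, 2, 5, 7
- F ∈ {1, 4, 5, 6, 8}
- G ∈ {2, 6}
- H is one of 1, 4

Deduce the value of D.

The 8 variables together cover exactly {1, 2, 3, 4, 5, 6, 7, 8} — 8 values for 8 variables — and 7 appears only in E's list, so E = 7.
The 7 still-open variables draw from only 7 values {1, 2, 3, 4, 5, 6, 8}, so each is used; only G can be 2, hence G = 2.
Among the 6 still-open variables, 8 fits only F (and all 6 values in {1, 3, 4, 5, 6, 8} must be used), so F = 8.
The 5 still-open variables draw from only 5 values {1, 3, 4, 5, 6}, so each is used; only D can be 6, hence D = 6.

6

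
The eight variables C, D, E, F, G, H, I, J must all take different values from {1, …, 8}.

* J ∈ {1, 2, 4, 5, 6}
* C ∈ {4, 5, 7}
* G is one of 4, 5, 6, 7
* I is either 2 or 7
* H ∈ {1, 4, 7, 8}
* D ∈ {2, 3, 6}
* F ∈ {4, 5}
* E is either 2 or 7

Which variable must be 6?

The 8 variables draw from only 8 values {1, 2, 3, 4, 5, 6, 7, 8}, so each is used; only D can be 3, hence D = 3.
The 7 still-open variables together cover exactly {1, 2, 4, 5, 6, 7, 8} — 7 values for 7 variables — and 8 appears only in H's list, so H = 8.
The 6 still-open variables together cover exactly {1, 2, 4, 5, 6, 7} — 6 values for 6 variables — and 1 appears only in J's list, so J = 1.
The 5 still-open variables together cover exactly {2, 4, 5, 6, 7} — 5 values for 5 variables — and 6 appears only in G's list, so G = 6.

G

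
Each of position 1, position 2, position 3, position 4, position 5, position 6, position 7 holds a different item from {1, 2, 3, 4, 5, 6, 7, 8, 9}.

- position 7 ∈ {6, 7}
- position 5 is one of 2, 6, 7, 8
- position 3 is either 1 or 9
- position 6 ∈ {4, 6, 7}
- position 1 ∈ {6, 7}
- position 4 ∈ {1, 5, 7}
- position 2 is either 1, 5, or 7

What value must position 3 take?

9

position 1 and position 7 between them cover only {6, 7} — a naked pair. Remove those values from position 2, position 4, position 5, position 6.
position 6's domain is down to {4}, so position 6 = 4.
position 2 and position 4 between them cover only {1, 5} — a naked pair. Remove those values from position 3.
So position 3 = 9.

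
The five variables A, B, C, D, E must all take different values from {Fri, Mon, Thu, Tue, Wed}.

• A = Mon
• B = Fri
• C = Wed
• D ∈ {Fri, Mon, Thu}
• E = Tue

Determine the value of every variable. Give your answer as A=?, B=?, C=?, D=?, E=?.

A's domain is down to {Mon}, so A = Mon. Strike Mon from D.
B has just one choice, so B = Fri. So D can't be Fri.
C has just one choice, so C = Wed.
D has just one choice, so D = Thu.
That leaves E = Tue.

A=Mon, B=Fri, C=Wed, D=Thu, E=Tue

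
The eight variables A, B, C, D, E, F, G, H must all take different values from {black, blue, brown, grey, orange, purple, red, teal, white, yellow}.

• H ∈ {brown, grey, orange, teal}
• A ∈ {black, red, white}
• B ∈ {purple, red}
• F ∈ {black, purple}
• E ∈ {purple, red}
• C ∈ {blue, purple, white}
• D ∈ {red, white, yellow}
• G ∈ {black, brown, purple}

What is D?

B and E share exactly the 2 values {purple, red}; by pigeonhole those values go to them, so strike purple, red from A, C, D, F, G.
That leaves F = black. Eliminate black elsewhere: A, G.
G's domain is down to {brown}, so G = brown. Remove brown from H.
A's domain is down to {white}, so A = white. So C, D can't be white.
So D = yellow.

yellow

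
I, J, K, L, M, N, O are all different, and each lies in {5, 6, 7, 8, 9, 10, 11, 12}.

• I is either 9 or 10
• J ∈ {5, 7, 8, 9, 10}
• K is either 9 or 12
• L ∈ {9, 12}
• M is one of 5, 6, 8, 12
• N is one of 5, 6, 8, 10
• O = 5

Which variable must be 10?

O's domain is down to {5}, so O = 5. So J, M, N can't be 5.
Among the 6 still-open variables, 7 fits only J (and all 6 values in {6, 7, 8, 9, 10, 12} must be used), so J = 7.
K and L between them cover only {9, 12} — a naked pair. Remove those values from I, M.
So 10 goes to I.

I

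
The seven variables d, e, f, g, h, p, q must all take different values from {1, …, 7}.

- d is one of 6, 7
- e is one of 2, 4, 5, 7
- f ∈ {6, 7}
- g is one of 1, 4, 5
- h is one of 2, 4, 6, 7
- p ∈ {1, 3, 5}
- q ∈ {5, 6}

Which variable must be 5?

The 7 variables draw from only 7 values {1, 2, 3, 4, 5, 6, 7}, so each is used; only p can be 3, hence p = 3.
The 6 still-open variables together cover exactly {1, 2, 4, 5, 6, 7} — 6 values for 6 variables — and 1 appears only in g's list, so g = 1.
d and f share exactly the 2 values {6, 7}; by pigeonhole those values go to them, so strike 6, 7 from e, h, q.
So 5 goes to q.

q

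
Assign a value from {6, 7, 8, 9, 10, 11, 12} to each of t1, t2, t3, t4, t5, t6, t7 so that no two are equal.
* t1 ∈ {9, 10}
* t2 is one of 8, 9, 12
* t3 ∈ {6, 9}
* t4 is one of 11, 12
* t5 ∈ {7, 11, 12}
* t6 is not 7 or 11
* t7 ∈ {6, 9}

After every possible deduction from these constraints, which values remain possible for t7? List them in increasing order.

The 7 variables draw from only 7 values {6, 7, 8, 9, 10, 11, 12}, so each is used; only t5 can be 7, hence t5 = 7.
The 6 still-open variables draw from only 6 values {6, 8, 9, 10, 11, 12}, so each is used; only t4 can be 11, hence t4 = 11.
t3 and t7 share exactly the 2 values {6, 9}; by pigeonhole those values go to them, so strike 6, 9 from t1, t2, t6.
That leaves t1 = 10. Remove 10 from t6.
No further eliminations apply; t7 can still be any of 6, 9.

6, 9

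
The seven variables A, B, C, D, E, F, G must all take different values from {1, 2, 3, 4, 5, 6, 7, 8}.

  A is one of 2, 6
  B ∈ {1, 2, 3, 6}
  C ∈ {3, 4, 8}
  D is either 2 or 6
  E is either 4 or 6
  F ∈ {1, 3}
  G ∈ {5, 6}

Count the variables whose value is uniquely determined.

3

Among the 7 variables, 5 fits only G (and all 7 values in {1, 2, 3, 4, 5, 6, 8} must be used), so G = 5.
The 6 still-open variables draw from only 6 values {1, 2, 3, 4, 6, 8}, so each is used; only C can be 8, hence C = 8.
The 5 still-open variables together cover exactly {1, 2, 3, 4, 6} — 5 values for 5 variables — and 4 appears only in E's list, so E = 4.
The 2 variables A and D are confined to {2, 6}, which locks those values in; drop them from B.
Determined: C=8, E=4, G=5. The other variables each still have more than one consistent value. That makes 3.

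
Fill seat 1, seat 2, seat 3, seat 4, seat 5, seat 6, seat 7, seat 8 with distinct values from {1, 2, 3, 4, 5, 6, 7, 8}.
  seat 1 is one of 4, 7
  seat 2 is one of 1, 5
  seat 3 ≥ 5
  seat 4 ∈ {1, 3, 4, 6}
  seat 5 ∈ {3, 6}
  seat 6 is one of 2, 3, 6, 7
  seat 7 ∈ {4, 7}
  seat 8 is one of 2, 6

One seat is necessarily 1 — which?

The 8 variables draw from only 8 values {1, 2, 3, 4, 5, 6, 7, 8}, so each is used; only seat 3 can be 8, hence seat 3 = 8.
The 7 still-open variables together cover exactly {1, 2, 3, 4, 5, 6, 7} — 7 values for 7 variables — and 5 appears only in seat 2's list, so seat 2 = 5.
The 6 still-open variables draw from only 6 values {1, 2, 3, 4, 6, 7}, so each is used; only seat 4 can be 1, hence seat 4 = 1.

seat 4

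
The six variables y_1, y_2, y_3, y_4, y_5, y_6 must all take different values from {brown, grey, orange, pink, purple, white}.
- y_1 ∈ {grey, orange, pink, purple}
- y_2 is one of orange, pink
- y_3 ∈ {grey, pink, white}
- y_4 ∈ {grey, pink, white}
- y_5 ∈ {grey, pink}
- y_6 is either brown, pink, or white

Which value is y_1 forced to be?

purple

Among the 6 variables, brown fits only y_6 (and all 6 values in {brown, grey, orange, pink, purple, white} must be used), so y_6 = brown.
The 5 still-open variables together cover exactly {grey, orange, pink, purple, white} — 5 values for 5 variables — and purple appears only in y_1's list, so y_1 = purple.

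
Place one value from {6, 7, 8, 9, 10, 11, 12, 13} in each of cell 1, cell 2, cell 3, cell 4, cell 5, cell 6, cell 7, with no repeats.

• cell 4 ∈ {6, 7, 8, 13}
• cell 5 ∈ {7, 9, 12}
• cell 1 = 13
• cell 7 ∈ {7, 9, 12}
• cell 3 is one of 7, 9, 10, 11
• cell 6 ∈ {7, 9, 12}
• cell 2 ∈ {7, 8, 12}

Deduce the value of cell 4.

cell 1 has just one choice, so cell 1 = 13. Eliminate 13 elsewhere: cell 4.
cell 5, cell 6, cell 7 share exactly the 3 values {7, 9, 12}; by pigeonhole those values go to them, so strike 7, 9, 12 from cell 2, cell 3, cell 4.
cell 2 must be 8 (only option left). Remove 8 from cell 4.
So cell 4 = 6.

6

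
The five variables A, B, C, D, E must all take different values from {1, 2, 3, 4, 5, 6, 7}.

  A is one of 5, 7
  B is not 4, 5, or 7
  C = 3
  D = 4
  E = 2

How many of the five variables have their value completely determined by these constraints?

3

C has just one choice, so C = 3. So B can't be 3.
D has just one choice, so D = 4.
E has just one choice, so E = 2. Strike 2 from B.
Determined: C=3, D=4, E=2. The other variables each still have more than one consistent value. That makes 3.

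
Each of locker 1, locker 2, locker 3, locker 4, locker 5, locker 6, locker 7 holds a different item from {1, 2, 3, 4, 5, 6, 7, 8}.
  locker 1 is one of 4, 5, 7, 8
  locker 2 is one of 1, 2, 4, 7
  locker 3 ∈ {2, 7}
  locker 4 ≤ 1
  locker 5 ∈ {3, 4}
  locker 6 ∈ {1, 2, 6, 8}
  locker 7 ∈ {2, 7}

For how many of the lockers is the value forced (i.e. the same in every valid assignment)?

3

locker 4 has just one choice, so locker 4 = 1. So locker 2, locker 6 can't be 1.
The 2 variables locker 3 and locker 7 are confined to {2, 7}, which locks those values in; drop them from locker 1, locker 2, locker 6.
locker 2 must be 4 (only option left). Remove 4 from locker 1, locker 5.
locker 5's domain is down to {3}, so locker 5 = 3.
Determined: locker 2=4, locker 4=1, locker 5=3. The other lockers each still have more than one consistent value. That makes 3.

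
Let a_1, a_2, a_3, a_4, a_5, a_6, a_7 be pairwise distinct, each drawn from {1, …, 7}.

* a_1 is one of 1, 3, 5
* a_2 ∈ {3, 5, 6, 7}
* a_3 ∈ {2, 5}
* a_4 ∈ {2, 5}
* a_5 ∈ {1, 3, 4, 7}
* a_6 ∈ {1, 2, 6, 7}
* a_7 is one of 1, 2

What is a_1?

3

The 7 variables draw from only 7 values {1, 2, 3, 4, 5, 6, 7}, so each is used; only a_5 can be 4, hence a_5 = 4.
a_3 and a_4 share exactly the 2 values {2, 5}; by pigeonhole those values go to them, so strike 2, 5 from a_1, a_2, a_6, a_7.
a_7's domain is down to {1}, so a_7 = 1. Remove 1 from a_1, a_6.
So a_1 = 3.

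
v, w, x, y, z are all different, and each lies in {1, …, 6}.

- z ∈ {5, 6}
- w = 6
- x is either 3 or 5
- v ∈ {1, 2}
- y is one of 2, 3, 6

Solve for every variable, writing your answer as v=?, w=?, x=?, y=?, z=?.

w's domain is down to {6}, so w = 6. So y, z can't be 6.
z's domain is down to {5}, so z = 5. Eliminate 5 elsewhere: x.
x has just one choice, so x = 3. So y can't be 3.
That leaves y = 2. So v can't be 2.
v has just one choice, so v = 1.

v=1, w=6, x=3, y=2, z=5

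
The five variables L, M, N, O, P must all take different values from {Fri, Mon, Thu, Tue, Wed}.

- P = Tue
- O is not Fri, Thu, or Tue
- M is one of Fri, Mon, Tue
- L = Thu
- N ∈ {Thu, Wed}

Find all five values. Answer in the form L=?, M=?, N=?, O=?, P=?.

L has just one choice, so L = Thu. Remove Thu from N.
That leaves N = Wed. Remove Wed from O.
O must be Mon (only option left). Eliminate Mon elsewhere: M.
P has just one choice, so P = Tue. Strike Tue from M.
M has just one choice, so M = Fri.

L=Thu, M=Fri, N=Wed, O=Mon, P=Tue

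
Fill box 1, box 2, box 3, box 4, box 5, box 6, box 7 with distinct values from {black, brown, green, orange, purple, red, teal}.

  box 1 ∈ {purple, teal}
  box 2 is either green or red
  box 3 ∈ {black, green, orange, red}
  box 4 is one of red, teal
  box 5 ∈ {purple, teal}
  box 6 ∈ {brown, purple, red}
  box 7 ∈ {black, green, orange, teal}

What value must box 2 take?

The 7 variables together cover exactly {black, brown, green, orange, purple, red, teal} — 7 values for 7 variables — and brown appears only in box 6's list, so box 6 = brown.
The 2 variables box 1 and box 5 are confined to {purple, teal}, which locks those values in; drop them from box 4, box 7.
That leaves box 4 = red. Strike red from box 2, box 3.
So box 2 = green.

green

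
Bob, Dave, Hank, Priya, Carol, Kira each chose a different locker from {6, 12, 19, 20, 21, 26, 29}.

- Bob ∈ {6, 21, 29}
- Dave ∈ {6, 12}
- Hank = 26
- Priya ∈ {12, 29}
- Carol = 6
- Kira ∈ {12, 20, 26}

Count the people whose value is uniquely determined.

Hank has just one choice, so Hank = 26. Eliminate 26 elsewhere: Kira.
Carol's domain is down to {6}, so Carol = 6. So Bob, Dave can't be 6.
Dave must be 12 (only option left). Strike 12 from Priya, Kira.
Priya must be 29 (only option left). Remove 29 from Bob.
Kira must be 20 (only option left).
Bob must be 21 (only option left).
Every person is fixed: Bob=21, Dave=12, Hank=26, Priya=29, Carol=6, Kira=20. That makes 6.

6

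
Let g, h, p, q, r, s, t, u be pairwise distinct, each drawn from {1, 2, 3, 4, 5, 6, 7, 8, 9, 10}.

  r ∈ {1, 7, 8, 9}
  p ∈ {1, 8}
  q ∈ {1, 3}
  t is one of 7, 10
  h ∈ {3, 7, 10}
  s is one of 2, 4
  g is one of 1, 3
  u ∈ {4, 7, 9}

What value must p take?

8

Among the 8 variables, 2 fits only s (and all 8 values in {1, 2, 3, 4, 7, 8, 9, 10} must be used), so s = 2.
Among the 7 still-open variables, 4 fits only u (and all 7 values in {1, 3, 4, 7, 8, 9, 10} must be used), so u = 4.
Among the 6 still-open variables, 9 fits only r (and all 6 values in {1, 3, 7, 8, 9, 10} must be used), so r = 9.
Among the 5 still-open variables, 8 fits only p (and all 5 values in {1, 3, 7, 8, 10} must be used), so p = 8.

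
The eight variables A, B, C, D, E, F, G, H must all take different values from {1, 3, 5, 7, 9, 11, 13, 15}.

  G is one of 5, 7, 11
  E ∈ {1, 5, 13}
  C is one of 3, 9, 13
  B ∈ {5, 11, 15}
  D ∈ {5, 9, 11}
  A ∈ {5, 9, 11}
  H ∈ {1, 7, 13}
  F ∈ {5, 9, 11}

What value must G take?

The 8 variables draw from only 8 values {1, 3, 5, 7, 9, 11, 13, 15}, so each is used; only C can be 3, hence C = 3.
The 7 still-open variables together cover exactly {1, 5, 7, 9, 11, 13, 15} — 7 values for 7 variables — and 15 appears only in B's list, so B = 15.
A, D, F share exactly the 3 values {5, 9, 11}; by pigeonhole those values go to them, so strike 5, 9, 11 from E, G.
So G = 7.

7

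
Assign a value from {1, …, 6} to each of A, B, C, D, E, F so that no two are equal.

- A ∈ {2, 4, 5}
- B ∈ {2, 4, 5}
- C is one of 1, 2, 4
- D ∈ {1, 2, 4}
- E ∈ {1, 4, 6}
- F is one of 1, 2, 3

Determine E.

6

The 6 variables draw from only 6 values {1, 2, 3, 4, 5, 6}, so each is used; only F can be 3, hence F = 3.
Among the 5 still-open variables, 6 fits only E (and all 5 values in {1, 2, 4, 5, 6} must be used), so E = 6.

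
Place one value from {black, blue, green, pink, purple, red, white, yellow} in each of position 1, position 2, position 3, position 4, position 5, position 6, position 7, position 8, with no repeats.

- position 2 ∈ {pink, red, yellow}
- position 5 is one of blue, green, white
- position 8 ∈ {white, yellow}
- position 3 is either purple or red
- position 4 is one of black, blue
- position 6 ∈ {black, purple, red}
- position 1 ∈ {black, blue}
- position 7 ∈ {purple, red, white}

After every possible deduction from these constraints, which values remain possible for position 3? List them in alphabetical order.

purple, red

The 8 variables together cover exactly {black, blue, green, pink, purple, red, white, yellow} — 8 values for 8 variables — and green appears only in position 5's list, so position 5 = green.
Among the 7 still-open variables, pink fits only position 2 (and all 7 values in {black, blue, pink, purple, red, white, yellow} must be used), so position 2 = pink.
The 6 still-open variables together cover exactly {black, blue, purple, red, white, yellow} — 6 values for 6 variables — and yellow appears only in position 8's list, so position 8 = yellow.
Among the 5 still-open variables, white fits only position 7 (and all 5 values in {black, blue, purple, red, white} must be used), so position 7 = white.
position 1 and position 4 between them cover only {black, blue} — a naked pair. Remove those values from position 6.
No further eliminations apply; position 3 can still be any of purple, red.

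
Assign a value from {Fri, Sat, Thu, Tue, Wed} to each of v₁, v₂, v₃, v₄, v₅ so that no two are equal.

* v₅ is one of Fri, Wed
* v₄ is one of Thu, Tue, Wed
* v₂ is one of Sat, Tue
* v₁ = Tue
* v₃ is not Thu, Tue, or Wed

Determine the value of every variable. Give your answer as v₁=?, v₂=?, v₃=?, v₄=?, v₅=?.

v₁'s domain is down to {Tue}, so v₁ = Tue. Strike Tue from v₂, v₄.
v₂ has just one choice, so v₂ = Sat. Eliminate Sat elsewhere: v₃.
That leaves v₃ = Fri. So v₅ can't be Fri.
That leaves v₅ = Wed. Remove Wed from v₄.
v₄'s domain is down to {Thu}, so v₄ = Thu.

v₁=Tue, v₂=Sat, v₃=Fri, v₄=Thu, v₅=Wed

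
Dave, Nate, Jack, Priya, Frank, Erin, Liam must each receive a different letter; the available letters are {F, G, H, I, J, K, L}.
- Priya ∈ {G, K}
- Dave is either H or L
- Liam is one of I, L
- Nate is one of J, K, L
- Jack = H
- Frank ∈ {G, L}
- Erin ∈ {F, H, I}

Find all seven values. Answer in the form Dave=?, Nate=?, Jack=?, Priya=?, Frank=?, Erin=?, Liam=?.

Jack has just one choice, so Jack = H. Eliminate H elsewhere: Dave, Erin.
Dave has just one choice, so Dave = L. Eliminate L elsewhere: Nate, Frank, Liam.
That leaves Frank = G. So Priya can't be G.
Liam's domain is down to {I}, so Liam = I. Strike I from Erin.
Priya has just one choice, so Priya = K. Strike K from Nate.
Erin must be F (only option left).
Nate's domain is down to {J}, so Nate = J.

Dave=L, Nate=J, Jack=H, Priya=K, Frank=G, Erin=F, Liam=I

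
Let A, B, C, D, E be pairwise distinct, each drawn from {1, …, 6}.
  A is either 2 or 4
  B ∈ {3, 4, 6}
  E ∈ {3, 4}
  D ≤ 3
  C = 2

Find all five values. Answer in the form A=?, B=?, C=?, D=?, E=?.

A=4, B=6, C=2, D=1, E=3

C must be 2 (only option left). Eliminate 2 elsewhere: A, D.
A must be 4 (only option left). So B, E can't be 4.
E must be 3 (only option left). Strike 3 from B, D.
B has just one choice, so B = 6.
D must be 1 (only option left).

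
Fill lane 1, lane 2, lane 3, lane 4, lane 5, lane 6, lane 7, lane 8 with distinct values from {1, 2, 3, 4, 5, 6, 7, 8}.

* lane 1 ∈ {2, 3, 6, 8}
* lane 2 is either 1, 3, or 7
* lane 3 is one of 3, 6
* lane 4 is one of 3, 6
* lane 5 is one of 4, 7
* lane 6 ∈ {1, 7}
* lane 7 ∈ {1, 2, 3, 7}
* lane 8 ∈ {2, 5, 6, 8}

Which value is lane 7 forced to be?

2

Among the 8 variables, 4 fits only lane 5 (and all 8 values in {1, 2, 3, 4, 5, 6, 7, 8} must be used), so lane 5 = 4.
Among the 7 still-open variables, 5 fits only lane 8 (and all 7 values in {1, 2, 3, 5, 6, 7, 8} must be used), so lane 8 = 5.
Among the 6 still-open variables, 8 fits only lane 1 (and all 6 values in {1, 2, 3, 6, 7, 8} must be used), so lane 1 = 8.
The 5 still-open variables together cover exactly {1, 2, 3, 6, 7} — 5 values for 5 variables — and 2 appears only in lane 7's list, so lane 7 = 2.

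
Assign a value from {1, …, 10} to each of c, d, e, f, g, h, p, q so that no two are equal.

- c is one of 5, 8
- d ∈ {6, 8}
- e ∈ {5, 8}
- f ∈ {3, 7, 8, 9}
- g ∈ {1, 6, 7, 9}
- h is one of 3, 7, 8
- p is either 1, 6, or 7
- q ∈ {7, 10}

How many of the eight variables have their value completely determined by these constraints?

The 8 variables together cover exactly {1, 3, 5, 6, 7, 8, 9, 10} — 8 values for 8 variables — and 10 appears only in q's list, so q = 10.
The 2 variables c and e are confined to {5, 8}, which locks those values in; drop them from d, f, h.
d must be 6 (only option left). So g, p can't be 6.
Determined: d=6, q=10. The other variables each still have more than one consistent value. That makes 2.

2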